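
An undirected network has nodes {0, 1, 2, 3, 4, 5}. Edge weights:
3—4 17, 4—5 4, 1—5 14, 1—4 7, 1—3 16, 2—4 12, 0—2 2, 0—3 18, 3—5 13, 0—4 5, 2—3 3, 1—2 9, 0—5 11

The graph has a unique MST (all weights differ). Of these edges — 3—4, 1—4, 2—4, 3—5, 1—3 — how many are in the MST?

1

Kruskal: consider edges lightest-first.
0—2 (2): add — endpoints in different components.
2—3 (3): add — endpoints in different components.
4—5 (4): add — endpoints in different components.
0—4 (5): add — endpoints in different components.
1—4 (7): add — endpoints in different components.
MST edge set: {0—2, 2—3, 4—5, 0—4, 1—4}.
Of the listed edges, {1—4} are in the MST → 1.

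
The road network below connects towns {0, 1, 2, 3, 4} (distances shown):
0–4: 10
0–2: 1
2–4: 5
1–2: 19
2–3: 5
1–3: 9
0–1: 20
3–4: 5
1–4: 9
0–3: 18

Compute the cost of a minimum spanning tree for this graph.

20

Kruskal: consider edges lightest-first.
0–2 (1): add — endpoints in different components.
2–3 (5): add — endpoints in different components.
2–4 (5): add — endpoints in different components.
3–4 (5): skip — 3 and 4 already connected.
1–3 (9): add — endpoints in different components.
MST edges: 0–2, 2–3, 2–4, 1–3; total weight 1+5+5+9 = 20.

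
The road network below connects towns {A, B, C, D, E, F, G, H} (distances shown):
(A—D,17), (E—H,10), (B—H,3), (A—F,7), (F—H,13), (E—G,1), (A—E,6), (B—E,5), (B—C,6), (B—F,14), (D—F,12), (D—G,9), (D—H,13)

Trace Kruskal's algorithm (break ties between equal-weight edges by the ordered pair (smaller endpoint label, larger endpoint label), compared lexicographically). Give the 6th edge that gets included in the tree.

Sort edges by weight, then run Kruskal:
E—G (1): add — endpoints in different components.
B—H (3): add — endpoints in different components.
B—E (5): add — endpoints in different components.
A—E (6): add — endpoints in different components.
B—C (6): add — endpoints in different components.
A—F (7): add — endpoints in different components.
D—G (9): add — endpoints in different components.
The 6th edge added is A—F.

A-F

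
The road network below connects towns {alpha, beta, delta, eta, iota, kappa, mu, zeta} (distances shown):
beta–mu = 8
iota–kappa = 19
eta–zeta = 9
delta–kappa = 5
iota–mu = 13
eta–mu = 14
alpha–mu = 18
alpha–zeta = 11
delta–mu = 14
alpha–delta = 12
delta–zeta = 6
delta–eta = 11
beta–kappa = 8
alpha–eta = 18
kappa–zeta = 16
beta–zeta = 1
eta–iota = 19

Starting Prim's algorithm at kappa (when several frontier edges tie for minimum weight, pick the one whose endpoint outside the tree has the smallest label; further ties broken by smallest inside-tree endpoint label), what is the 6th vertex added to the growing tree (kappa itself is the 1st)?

Grow the tree from kappa using Prim:
Step 1: cheapest edge leaving the tree is delta–kappa (5); add delta.
Step 2: cheapest edge leaving the tree is delta–zeta (6); add zeta.
Step 3: cheapest edge leaving the tree is beta–zeta (1); add beta.
Step 4: cheapest edge leaving the tree is beta–mu (8); add mu.
Step 5: cheapest edge leaving the tree is eta–zeta (9); add eta.
Step 6: cheapest edge leaving the tree is alpha–zeta (11); add alpha.
Step 7: cheapest edge leaving the tree is iota–mu (13); add iota.
Vertex order: kappa, delta, zeta, beta, mu, eta, alpha, iota. The 6th vertex is eta.

eta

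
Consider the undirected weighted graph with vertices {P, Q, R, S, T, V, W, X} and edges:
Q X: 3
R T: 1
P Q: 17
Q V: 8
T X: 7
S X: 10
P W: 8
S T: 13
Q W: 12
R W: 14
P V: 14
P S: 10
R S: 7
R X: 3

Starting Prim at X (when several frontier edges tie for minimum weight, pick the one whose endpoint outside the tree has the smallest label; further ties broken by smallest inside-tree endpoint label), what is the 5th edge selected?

Q-V

Prim's algorithm from X:
Step 1: frontier [Q X 3, R X 3, T X 7, S X 10] → take Q X (3); add Q.
Step 2: frontier [Q V 8, Q W 12, P Q 17, R X 3, T X 7, S X 10] → take R X (3); add R.
Step 3: frontier [Q V 8, Q W 12, P Q 17, R T 1, R S 7, R W 14, T X 7, S X 10] → take R T (1); add T.
Step 4: frontier [Q V 8, Q W 12, P Q 17, R S 7, R W 14, S T 13, S X 10] → take R S (7); add S.
Step 5: frontier [Q V 8, Q W 12, P Q 17, R W 14, P S 10] → take Q V (8); add V.
Step 6: frontier [Q W 12, P Q 17, R W 14, P S 10, P V 14] → take P S (10); add P.
Step 7: frontier [P W 8, Q W 12, R W 14] → take P W (8); add W.
The 5th edge added is Q V.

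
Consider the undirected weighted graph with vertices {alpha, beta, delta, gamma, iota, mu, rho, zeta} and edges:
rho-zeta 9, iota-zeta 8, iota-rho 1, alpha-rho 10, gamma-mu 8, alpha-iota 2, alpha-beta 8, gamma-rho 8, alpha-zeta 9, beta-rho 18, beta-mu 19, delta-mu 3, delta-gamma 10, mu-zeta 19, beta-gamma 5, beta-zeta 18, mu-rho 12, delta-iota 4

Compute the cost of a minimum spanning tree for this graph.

31

Grow the tree from mu using Prim:
Step 1: cheapest edge leaving the tree is delta-mu (3); add delta.
Step 2: cheapest edge leaving the tree is delta-iota (4); add iota.
Step 3: cheapest edge leaving the tree is iota-rho (1); add rho.
Step 4: cheapest edge leaving the tree is alpha-iota (2); add alpha.
Step 5: cheapest edge leaving the tree is alpha-beta (8); add beta.
Step 6: cheapest edge leaving the tree is beta-gamma (5); add gamma.
Step 7: cheapest edge leaving the tree is iota-zeta (8); add zeta.
MST edges: delta-mu, delta-iota, iota-rho, alpha-iota, alpha-beta, beta-gamma, iota-zeta; total weight 3+4+1+2+8+5+8 = 31.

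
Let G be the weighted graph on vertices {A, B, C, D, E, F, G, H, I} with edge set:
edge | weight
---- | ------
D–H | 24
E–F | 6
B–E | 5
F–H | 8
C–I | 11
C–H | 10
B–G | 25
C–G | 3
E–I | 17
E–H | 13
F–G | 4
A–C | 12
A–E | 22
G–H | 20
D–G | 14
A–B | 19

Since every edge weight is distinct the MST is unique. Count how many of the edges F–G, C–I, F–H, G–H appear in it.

Kruskal's algorithm — process edges by increasing weight (ties by edge label):
C–G (3): add — endpoints in different components.
F–G (4): add — endpoints in different components.
B–E (5): add — endpoints in different components.
E–F (6): add — endpoints in different components.
F–H (8): add — endpoints in different components.
C–H (10): skip — C and H already connected.
C–I (11): add — endpoints in different components.
A–C (12): add — endpoints in different components.
E–H (13): skip — E and H already connected.
D–G (14): add — endpoints in different components.
MST edge set: {C–G, F–G, B–E, E–F, F–H, C–I, A–C, D–G}.
Of the listed edges, {F–G, C–I, F–H} are in the MST → 3.

3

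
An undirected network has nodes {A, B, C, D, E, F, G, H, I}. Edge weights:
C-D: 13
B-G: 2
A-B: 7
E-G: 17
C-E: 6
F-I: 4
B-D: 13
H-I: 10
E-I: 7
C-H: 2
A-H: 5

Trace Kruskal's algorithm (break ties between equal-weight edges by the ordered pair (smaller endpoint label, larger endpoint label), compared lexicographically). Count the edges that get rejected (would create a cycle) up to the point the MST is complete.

1

Kruskal's algorithm — process edges by increasing weight (ties by edge label):
B-G (2): add — endpoints in different components.
C-H (2): add — endpoints in different components.
F-I (4): add — endpoints in different components.
A-H (5): add — endpoints in different components.
C-E (6): add — endpoints in different components.
A-B (7): add — endpoints in different components.
E-I (7): add — endpoints in different components.
H-I (10): skip — H and I already connected.
B-D (13): add — endpoints in different components.
Edges rejected before the tree was complete: 1.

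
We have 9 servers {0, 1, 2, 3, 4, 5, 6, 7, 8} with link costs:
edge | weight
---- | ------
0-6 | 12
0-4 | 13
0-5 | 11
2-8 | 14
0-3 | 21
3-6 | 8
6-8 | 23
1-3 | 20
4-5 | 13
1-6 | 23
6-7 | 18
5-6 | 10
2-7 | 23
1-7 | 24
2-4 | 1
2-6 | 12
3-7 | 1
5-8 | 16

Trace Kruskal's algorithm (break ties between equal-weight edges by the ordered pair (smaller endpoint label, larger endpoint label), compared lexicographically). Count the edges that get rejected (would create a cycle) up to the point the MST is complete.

5

Sort edges by weight, then run Kruskal:
2-4 (1): add — endpoints in different components.
3-7 (1): add — endpoints in different components.
3-6 (8): add — endpoints in different components.
5-6 (10): add — endpoints in different components.
0-5 (11): add — endpoints in different components.
0-6 (12): skip — 0 and 6 already connected.
2-6 (12): add — endpoints in different components.
0-4 (13): skip — 0 and 4 already connected.
4-5 (13): skip — 4 and 5 already connected.
2-8 (14): add — endpoints in different components.
5-8 (16): skip — 5 and 8 already connected.
6-7 (18): skip — 6 and 7 already connected.
1-3 (20): add — endpoints in different components.
Edges rejected before the tree was complete: 5.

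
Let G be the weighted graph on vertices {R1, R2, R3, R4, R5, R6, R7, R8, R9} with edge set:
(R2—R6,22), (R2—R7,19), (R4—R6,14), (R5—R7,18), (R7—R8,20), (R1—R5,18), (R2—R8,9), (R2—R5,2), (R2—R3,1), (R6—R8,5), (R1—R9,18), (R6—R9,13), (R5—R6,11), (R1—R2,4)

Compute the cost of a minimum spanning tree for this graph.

Kruskal: consider edges lightest-first.
R2—R3 (1): add — endpoints in different components.
R2—R5 (2): add — endpoints in different components.
R1—R2 (4): add — endpoints in different components.
R6—R8 (5): add — endpoints in different components.
R2—R8 (9): add — endpoints in different components.
R5—R6 (11): skip — R5 and R6 already connected.
R6—R9 (13): add — endpoints in different components.
R4—R6 (14): add — endpoints in different components.
R1—R5 (18): skip — R5 and R1 already connected.
R1—R9 (18): skip — R1 and R9 already connected.
R5—R7 (18): add — endpoints in different components.
MST edges: R2—R3, R2—R5, R1—R2, R6—R8, R2—R8, R6—R9, R4—R6, R5—R7; total weight 1+2+4+5+9+13+14+18 = 66.

66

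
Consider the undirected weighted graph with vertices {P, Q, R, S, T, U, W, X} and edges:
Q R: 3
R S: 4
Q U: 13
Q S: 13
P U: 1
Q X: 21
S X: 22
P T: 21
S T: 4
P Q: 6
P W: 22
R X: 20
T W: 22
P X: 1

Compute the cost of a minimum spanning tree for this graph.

41

Prim's algorithm from S:
Step 1: cheapest edge leaving the tree is R S (4); add R.
Step 2: cheapest edge leaving the tree is Q R (3); add Q.
Step 3: cheapest edge leaving the tree is S T (4); add T.
Step 4: cheapest edge leaving the tree is P Q (6); add P.
Step 5: cheapest edge leaving the tree is P U (1); add U.
Step 6: cheapest edge leaving the tree is P X (1); add X.
Step 7: cheapest edge leaving the tree is P W (22); add W.
MST edges: R S, Q R, S T, P Q, P U, P X, P W; total weight 4+3+4+6+1+1+22 = 41.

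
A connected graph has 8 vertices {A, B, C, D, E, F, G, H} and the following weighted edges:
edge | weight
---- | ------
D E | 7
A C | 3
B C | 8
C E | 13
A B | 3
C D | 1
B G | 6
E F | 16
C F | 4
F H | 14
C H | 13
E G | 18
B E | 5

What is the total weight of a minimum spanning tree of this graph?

Sort edges by weight, then run Kruskal:
C D (1): add — endpoints in different components.
A B (3): add — endpoints in different components.
A C (3): add — endpoints in different components.
C F (4): add — endpoints in different components.
B E (5): add — endpoints in different components.
B G (6): add — endpoints in different components.
D E (7): skip — D and E already connected.
B C (8): skip — B and C already connected.
C E (13): skip — C and E already connected.
C H (13): add — endpoints in different components.
MST edges: C D, A B, A C, C F, B E, B G, C H; total weight 1+3+3+4+5+6+13 = 35.

35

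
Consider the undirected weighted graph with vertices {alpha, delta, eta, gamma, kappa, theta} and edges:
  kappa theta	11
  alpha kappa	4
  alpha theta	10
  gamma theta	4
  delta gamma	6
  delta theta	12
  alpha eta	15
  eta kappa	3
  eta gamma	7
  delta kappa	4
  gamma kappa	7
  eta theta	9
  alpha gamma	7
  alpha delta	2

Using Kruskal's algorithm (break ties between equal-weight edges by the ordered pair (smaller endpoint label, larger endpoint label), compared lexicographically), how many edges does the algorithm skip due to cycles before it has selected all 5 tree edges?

Kruskal: consider edges lightest-first.
alpha delta (2): add — endpoints in different components.
eta kappa (3): add — endpoints in different components.
alpha kappa (4): add — endpoints in different components.
delta kappa (4): skip — delta and kappa already connected.
gamma theta (4): add — endpoints in different components.
delta gamma (6): add — endpoints in different components.
Edges rejected before the tree was complete: 1.

1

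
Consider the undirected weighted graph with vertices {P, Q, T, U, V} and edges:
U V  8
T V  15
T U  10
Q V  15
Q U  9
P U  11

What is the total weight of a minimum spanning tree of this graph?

Grow the tree from T using Prim:
Step 1: cheapest edge leaving the tree is T U (10); add U.
Step 2: cheapest edge leaving the tree is U V (8); add V.
Step 3: cheapest edge leaving the tree is Q U (9); add Q.
Step 4: cheapest edge leaving the tree is P U (11); add P.
MST edges: T U, U V, Q U, P U; total weight 10+8+9+11 = 38.

38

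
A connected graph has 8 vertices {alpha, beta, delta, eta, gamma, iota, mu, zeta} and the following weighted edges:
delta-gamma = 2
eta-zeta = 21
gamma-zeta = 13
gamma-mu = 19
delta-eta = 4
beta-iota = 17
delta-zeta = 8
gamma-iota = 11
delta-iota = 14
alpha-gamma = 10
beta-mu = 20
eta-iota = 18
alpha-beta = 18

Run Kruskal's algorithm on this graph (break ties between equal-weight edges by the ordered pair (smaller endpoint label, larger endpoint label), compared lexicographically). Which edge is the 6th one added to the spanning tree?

Sort edges by weight, then run Kruskal:
delta-gamma (2): add — endpoints in different components.
delta-eta (4): add — endpoints in different components.
delta-zeta (8): add — endpoints in different components.
alpha-gamma (10): add — endpoints in different components.
gamma-iota (11): add — endpoints in different components.
gamma-zeta (13): skip — zeta and gamma already connected.
delta-iota (14): skip — delta and iota already connected.
beta-iota (17): add — endpoints in different components.
alpha-beta (18): skip — alpha and beta already connected.
eta-iota (18): skip — eta and iota already connected.
gamma-mu (19): add — endpoints in different components.
The 6th edge added is beta-iota.

beta-iota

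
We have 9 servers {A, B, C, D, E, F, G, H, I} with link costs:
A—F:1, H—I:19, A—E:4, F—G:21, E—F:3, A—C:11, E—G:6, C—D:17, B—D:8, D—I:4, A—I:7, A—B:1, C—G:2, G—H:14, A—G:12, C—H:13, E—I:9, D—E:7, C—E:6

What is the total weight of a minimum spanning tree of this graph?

37

Kruskal: consider edges lightest-first.
A—B (1): add — endpoints in different components.
A—F (1): add — endpoints in different components.
C—G (2): add — endpoints in different components.
E—F (3): add — endpoints in different components.
A—E (4): skip — A and E already connected.
D—I (4): add — endpoints in different components.
C—E (6): add — endpoints in different components.
E—G (6): skip — E and G already connected.
A—I (7): add — endpoints in different components.
D—E (7): skip — D and E already connected.
B—D (8): skip — B and D already connected.
E—I (9): skip — E and I already connected.
A—C (11): skip — A and C already connected.
A—G (12): skip — A and G already connected.
C—H (13): add — endpoints in different components.
MST edges: A—B, A—F, C—G, E—F, D—I, C—E, A—I, C—H; total weight 1+1+2+3+4+6+7+13 = 37.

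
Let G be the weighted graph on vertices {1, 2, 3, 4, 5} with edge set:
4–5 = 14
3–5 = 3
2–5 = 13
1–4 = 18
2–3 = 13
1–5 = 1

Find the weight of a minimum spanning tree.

Sort edges by weight, then run Kruskal:
1–5 (1): add — endpoints in different components.
3–5 (3): add — endpoints in different components.
2–3 (13): add — endpoints in different components.
2–5 (13): skip — 2 and 5 already connected.
4–5 (14): add — endpoints in different components.
MST edges: 1–5, 3–5, 2–3, 4–5; total weight 1+3+13+14 = 31.

31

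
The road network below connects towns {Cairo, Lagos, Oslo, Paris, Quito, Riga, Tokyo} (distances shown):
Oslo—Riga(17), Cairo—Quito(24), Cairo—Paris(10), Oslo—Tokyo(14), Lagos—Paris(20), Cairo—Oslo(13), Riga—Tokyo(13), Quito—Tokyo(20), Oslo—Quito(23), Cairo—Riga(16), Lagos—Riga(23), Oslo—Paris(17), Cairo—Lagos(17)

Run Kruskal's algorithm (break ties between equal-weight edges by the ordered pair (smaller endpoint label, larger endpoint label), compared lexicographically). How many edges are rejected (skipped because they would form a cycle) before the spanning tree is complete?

Kruskal: consider edges lightest-first.
Cairo—Paris (10): add — endpoints in different components.
Cairo—Oslo (13): add — endpoints in different components.
Riga—Tokyo (13): add — endpoints in different components.
Oslo—Tokyo (14): add — endpoints in different components.
Cairo—Riga (16): skip — Cairo and Riga already connected.
Cairo—Lagos (17): add — endpoints in different components.
Oslo—Paris (17): skip — Oslo and Paris already connected.
Oslo—Riga (17): skip — Oslo and Riga already connected.
Lagos—Paris (20): skip — Lagos and Paris already connected.
Quito—Tokyo (20): add — endpoints in different components.
Edges rejected before the tree was complete: 4.

4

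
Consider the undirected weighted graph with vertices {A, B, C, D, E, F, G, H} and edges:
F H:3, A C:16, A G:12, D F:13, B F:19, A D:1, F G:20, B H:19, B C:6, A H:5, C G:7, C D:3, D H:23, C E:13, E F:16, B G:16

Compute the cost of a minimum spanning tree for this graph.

Prim, starting at G.
Step 1: cheapest edge leaving the tree is C G (7); add C.
Step 2: cheapest edge leaving the tree is C D (3); add D.
Step 3: cheapest edge leaving the tree is A D (1); add A.
Step 4: cheapest edge leaving the tree is A H (5); add H.
Step 5: cheapest edge leaving the tree is F H (3); add F.
Step 6: cheapest edge leaving the tree is B C (6); add B.
Step 7: cheapest edge leaving the tree is C E (13); add E.
MST edges: C G, C D, A D, A H, F H, B C, C E; total weight 7+3+1+5+3+6+13 = 38.

38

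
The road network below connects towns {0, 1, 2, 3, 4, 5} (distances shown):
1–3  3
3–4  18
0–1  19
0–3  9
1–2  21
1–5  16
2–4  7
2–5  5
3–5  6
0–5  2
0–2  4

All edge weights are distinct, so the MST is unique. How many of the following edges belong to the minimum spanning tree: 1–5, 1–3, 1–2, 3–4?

1

Kruskal's algorithm — process edges by increasing weight (ties by edge label):
0–5 (2): add — endpoints in different components.
1–3 (3): add — endpoints in different components.
0–2 (4): add — endpoints in different components.
2–5 (5): skip — 2 and 5 already connected.
3–5 (6): add — endpoints in different components.
2–4 (7): add — endpoints in different components.
MST edge set: {0–5, 1–3, 0–2, 3–5, 2–4}.
Of the listed edges, {1–3} are in the MST → 1.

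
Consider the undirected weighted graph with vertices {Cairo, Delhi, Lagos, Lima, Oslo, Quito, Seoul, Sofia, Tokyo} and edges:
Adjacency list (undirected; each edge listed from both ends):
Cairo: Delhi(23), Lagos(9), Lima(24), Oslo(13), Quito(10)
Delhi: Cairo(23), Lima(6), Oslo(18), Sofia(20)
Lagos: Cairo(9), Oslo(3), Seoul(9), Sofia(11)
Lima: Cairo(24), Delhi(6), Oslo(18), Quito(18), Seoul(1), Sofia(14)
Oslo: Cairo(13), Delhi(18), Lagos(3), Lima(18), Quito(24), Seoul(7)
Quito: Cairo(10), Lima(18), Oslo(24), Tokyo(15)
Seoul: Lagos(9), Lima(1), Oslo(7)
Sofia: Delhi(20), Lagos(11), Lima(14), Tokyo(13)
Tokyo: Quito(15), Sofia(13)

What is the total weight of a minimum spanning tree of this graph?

Prim's algorithm from Lima:
Step 1: cheapest edge leaving the tree is Lima–Seoul (1); add Seoul.
Step 2: cheapest edge leaving the tree is Delhi–Lima (6); add Delhi.
Step 3: cheapest edge leaving the tree is Oslo–Seoul (7); add Oslo.
Step 4: cheapest edge leaving the tree is Lagos–Oslo (3); add Lagos.
Step 5: cheapest edge leaving the tree is Cairo–Lagos (9); add Cairo.
Step 6: cheapest edge leaving the tree is Cairo–Quito (10); add Quito.
Step 7: cheapest edge leaving the tree is Lagos–Sofia (11); add Sofia.
Step 8: cheapest edge leaving the tree is Sofia–Tokyo (13); add Tokyo.
MST edges: Lima–Seoul, Delhi–Lima, Oslo–Seoul, Lagos–Oslo, Cairo–Lagos, Cairo–Quito, Lagos–Sofia, Sofia–Tokyo; total weight 1+6+7+3+9+10+11+13 = 60.

60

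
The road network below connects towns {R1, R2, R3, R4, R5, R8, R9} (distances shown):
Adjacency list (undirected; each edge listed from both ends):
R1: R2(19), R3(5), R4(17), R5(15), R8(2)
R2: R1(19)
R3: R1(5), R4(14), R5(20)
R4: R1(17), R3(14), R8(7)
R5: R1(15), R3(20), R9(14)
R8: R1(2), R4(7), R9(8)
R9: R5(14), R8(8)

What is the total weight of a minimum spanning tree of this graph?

55

Prim's algorithm from R5:
Step 1: cheapest edge leaving the tree is R5–R9 (14); add R9.
Step 2: cheapest edge leaving the tree is R8–R9 (8); add R8.
Step 3: cheapest edge leaving the tree is R1–R8 (2); add R1.
Step 4: cheapest edge leaving the tree is R1–R3 (5); add R3.
Step 5: cheapest edge leaving the tree is R4–R8 (7); add R4.
Step 6: cheapest edge leaving the tree is R1–R2 (19); add R2.
MST edges: R5–R9, R8–R9, R1–R8, R1–R3, R4–R8, R1–R2; total weight 14+8+2+5+7+19 = 55.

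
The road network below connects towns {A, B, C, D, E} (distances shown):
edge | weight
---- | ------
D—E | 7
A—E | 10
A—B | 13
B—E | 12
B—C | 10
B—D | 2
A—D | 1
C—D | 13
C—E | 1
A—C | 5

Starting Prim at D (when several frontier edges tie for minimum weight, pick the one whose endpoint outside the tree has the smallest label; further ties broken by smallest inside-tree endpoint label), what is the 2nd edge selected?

Prim, starting at D.
Step 1: frontier [A—D 1, B—D 2, D—E 7, C—D 13] → take A—D (1); add A.
Step 2: frontier [A—C 5, A—E 10, A—B 13, B—D 2, D—E 7, C—D 13] → take B—D (2); add B.
Step 3: frontier [A—C 5, A—E 10, B—C 10, B—E 12, D—E 7, C—D 13] → take A—C (5); add C.
Step 4: frontier [A—E 10, B—E 12, C—E 1, D—E 7] → take C—E (1); add E.
The 2nd edge added is B—D.

B-D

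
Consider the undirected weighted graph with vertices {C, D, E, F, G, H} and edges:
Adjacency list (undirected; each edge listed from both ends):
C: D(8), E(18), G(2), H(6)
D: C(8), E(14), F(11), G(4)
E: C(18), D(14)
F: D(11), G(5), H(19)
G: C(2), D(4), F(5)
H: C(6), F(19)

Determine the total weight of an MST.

31

Kruskal: consider edges lightest-first.
C—G (2): add. Components now {C,G} {D} {E} {F} {H}
D—G (4): add. Components now {C,D,G} {E} {F} {H}
F—G (5): add. Components now {C,D,F,G} {E} {H}
C—H (6): add. Components now {C,D,F,G,H} {E}
C—D (8): skip — C and D already connected.
D—F (11): skip — D and F already connected.
D—E (14): add. Components now {C,D,E,F,G,H}
MST edges: C—G, D—G, F—G, C—H, D—E; total weight 2+4+5+6+14 = 31.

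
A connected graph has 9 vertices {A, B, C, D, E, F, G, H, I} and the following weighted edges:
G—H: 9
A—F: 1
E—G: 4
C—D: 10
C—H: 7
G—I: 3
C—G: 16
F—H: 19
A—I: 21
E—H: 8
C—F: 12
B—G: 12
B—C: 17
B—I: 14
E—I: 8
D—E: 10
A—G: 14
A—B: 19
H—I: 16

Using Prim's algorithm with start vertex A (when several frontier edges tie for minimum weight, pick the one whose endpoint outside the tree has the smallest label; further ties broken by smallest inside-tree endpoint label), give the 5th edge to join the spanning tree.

Prim's algorithm from A:
Step 1: cheapest edge leaving the tree is A—F (1); add F.
Step 2: cheapest edge leaving the tree is C—F (12); add C.
Step 3: cheapest edge leaving the tree is C—H (7); add H.
Step 4: cheapest edge leaving the tree is E—H (8); add E.
Step 5: cheapest edge leaving the tree is E—G (4); add G.
Step 6: cheapest edge leaving the tree is G—I (3); add I.
Step 7: cheapest edge leaving the tree is C—D (10); add D.
Step 8: cheapest edge leaving the tree is B—G (12); add B.
The 5th edge added is E—G.

E-G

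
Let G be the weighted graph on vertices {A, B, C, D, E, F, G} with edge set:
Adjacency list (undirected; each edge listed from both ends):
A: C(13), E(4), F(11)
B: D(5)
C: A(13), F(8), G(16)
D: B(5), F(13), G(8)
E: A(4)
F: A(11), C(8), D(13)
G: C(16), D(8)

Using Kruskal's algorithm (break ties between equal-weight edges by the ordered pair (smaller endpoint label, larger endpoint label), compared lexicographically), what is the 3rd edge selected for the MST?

Sort edges by weight, then run Kruskal:
A E (4): add — endpoints in different components.
B D (5): add — endpoints in different components.
C F (8): add — endpoints in different components.
D G (8): add — endpoints in different components.
A F (11): add — endpoints in different components.
A C (13): skip — A and C already connected.
D F (13): add — endpoints in different components.
The 3rd edge added is C F.

C-F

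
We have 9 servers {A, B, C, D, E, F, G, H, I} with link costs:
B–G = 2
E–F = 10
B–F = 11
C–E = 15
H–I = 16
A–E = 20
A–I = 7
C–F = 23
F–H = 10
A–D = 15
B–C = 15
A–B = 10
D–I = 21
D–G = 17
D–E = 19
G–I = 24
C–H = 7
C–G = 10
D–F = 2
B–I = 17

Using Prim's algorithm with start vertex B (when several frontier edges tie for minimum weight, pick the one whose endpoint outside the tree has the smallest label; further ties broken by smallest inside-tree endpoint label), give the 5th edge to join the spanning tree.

C-H

Prim, starting at B.
Step 1: cheapest edge leaving the tree is B–G (2); add G.
Step 2: cheapest edge leaving the tree is A–B (10); add A.
Step 3: cheapest edge leaving the tree is A–I (7); add I.
Step 4: cheapest edge leaving the tree is C–G (10); add C.
Step 5: cheapest edge leaving the tree is C–H (7); add H.
Step 6: cheapest edge leaving the tree is F–H (10); add F.
Step 7: cheapest edge leaving the tree is D–F (2); add D.
Step 8: cheapest edge leaving the tree is E–F (10); add E.
The 5th edge added is C–H.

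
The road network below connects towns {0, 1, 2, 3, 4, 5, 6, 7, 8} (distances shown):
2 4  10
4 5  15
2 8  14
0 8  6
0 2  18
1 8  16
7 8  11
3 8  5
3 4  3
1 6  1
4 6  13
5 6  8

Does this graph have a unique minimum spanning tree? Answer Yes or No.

Kruskal: consider edges lightest-first.
1 6 (1): add — endpoints in different components.
3 4 (3): add — endpoints in different components.
3 8 (5): add — endpoints in different components.
0 8 (6): add — endpoints in different components.
5 6 (8): add — endpoints in different components.
2 4 (10): add — endpoints in different components.
7 8 (11): add — endpoints in different components.
4 6 (13): add — endpoints in different components.
Every non-tree edge has weight strictly greater than the heaviest edge on the tree path between its endpoints, so the MST is unique.

Yes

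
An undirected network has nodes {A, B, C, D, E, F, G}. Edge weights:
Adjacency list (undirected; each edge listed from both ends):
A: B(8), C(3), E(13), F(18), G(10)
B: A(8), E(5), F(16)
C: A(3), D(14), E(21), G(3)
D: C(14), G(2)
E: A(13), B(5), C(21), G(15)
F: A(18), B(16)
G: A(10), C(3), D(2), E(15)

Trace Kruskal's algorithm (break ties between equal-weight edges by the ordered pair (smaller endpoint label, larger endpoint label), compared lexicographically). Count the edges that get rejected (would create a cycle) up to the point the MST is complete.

4

Sort edges by weight, then run Kruskal:
D—G (2): add — endpoints in different components.
A—C (3): add — endpoints in different components.
C—G (3): add — endpoints in different components.
B—E (5): add — endpoints in different components.
A—B (8): add — endpoints in different components.
A—G (10): skip — A and G already connected.
A—E (13): skip — A and E already connected.
C—D (14): skip — C and D already connected.
E—G (15): skip — E and G already connected.
B—F (16): add — endpoints in different components.
Edges rejected before the tree was complete: 4.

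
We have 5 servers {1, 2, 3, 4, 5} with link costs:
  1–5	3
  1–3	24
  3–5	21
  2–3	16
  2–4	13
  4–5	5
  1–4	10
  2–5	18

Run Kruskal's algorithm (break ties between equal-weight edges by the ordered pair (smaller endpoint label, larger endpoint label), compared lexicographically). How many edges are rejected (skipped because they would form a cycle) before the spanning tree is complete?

1

Kruskal: consider edges lightest-first.
1–5 (3): add. Components now {1,5} {2} {3} {4}
4–5 (5): add. Components now {1,4,5} {2} {3}
1–4 (10): skip — 1 and 4 already connected.
2–4 (13): add. Components now {1,2,4,5} {3}
2–3 (16): add. Components now {1,2,3,4,5}
Edges rejected before the tree was complete: 1.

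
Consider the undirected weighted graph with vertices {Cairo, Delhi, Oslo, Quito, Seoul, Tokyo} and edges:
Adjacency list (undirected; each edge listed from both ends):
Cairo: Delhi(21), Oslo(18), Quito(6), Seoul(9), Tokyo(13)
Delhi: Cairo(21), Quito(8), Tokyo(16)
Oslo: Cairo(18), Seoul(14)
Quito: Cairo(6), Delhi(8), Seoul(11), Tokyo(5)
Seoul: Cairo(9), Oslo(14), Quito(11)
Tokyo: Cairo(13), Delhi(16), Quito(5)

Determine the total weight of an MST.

42

Kruskal's algorithm — process edges by increasing weight (ties by edge label):
Quito Tokyo (5): add. Components now {Seoul} {Quito,Tokyo} {Cairo} {Oslo} {Delhi}
Cairo Quito (6): add. Components now {Seoul} {Cairo,Quito,Tokyo} {Oslo} {Delhi}
Delhi Quito (8): add. Components now {Seoul} {Cairo,Delhi,Quito,Tokyo} {Oslo}
Cairo Seoul (9): add. Components now {Cairo,Delhi,Quito,Seoul,Tokyo} {Oslo}
Quito Seoul (11): skip — Seoul and Quito already connected.
Cairo Tokyo (13): skip — Tokyo and Cairo already connected.
Oslo Seoul (14): add. Components now {Cairo,Delhi,Oslo,Quito,Seoul,Tokyo}
MST edges: Quito Tokyo, Cairo Quito, Delhi Quito, Cairo Seoul, Oslo Seoul; total weight 5+6+8+9+14 = 42.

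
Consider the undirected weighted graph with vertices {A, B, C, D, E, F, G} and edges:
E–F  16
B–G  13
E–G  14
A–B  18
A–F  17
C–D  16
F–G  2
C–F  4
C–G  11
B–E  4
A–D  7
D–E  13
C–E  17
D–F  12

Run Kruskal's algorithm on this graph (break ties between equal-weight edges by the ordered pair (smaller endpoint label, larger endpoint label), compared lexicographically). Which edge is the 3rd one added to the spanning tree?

Sort edges by weight, then run Kruskal:
F–G (2): add. Components now {A} {B} {C} {D} {E} {F,G}
B–E (4): add. Components now {A} {B,E} {C} {D} {F,G}
C–F (4): add. Components now {A} {B,E} {C,F,G} {D}
A–D (7): add. Components now {A,D} {B,E} {C,F,G}
C–G (11): skip — C and G already connected.
D–F (12): add. Components now {A,C,D,F,G} {B,E}
B–G (13): add. Components now {A,B,C,D,E,F,G}
The 3rd edge added is C–F.

C-F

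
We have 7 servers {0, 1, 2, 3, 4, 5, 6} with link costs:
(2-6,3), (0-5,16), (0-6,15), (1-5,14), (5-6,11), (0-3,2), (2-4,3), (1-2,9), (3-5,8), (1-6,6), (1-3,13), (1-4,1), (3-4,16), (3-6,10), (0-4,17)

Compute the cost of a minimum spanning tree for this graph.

27

Grow the tree from 5 using Prim:
Step 1: cheapest edge leaving the tree is 3-5 (8); add 3.
Step 2: cheapest edge leaving the tree is 0-3 (2); add 0.
Step 3: cheapest edge leaving the tree is 3-6 (10); add 6.
Step 4: cheapest edge leaving the tree is 2-6 (3); add 2.
Step 5: cheapest edge leaving the tree is 2-4 (3); add 4.
Step 6: cheapest edge leaving the tree is 1-4 (1); add 1.
MST edges: 3-5, 0-3, 3-6, 2-6, 2-4, 1-4; total weight 8+2+10+3+3+1 = 27.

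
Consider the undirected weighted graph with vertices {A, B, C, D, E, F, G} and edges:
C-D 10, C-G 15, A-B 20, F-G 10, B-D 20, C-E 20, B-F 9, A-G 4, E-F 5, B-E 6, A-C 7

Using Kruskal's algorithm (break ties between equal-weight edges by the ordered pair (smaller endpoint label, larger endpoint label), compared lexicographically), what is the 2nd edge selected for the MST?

E-F

Sort edges by weight, then run Kruskal:
A-G (4): add. Components now {A,G} {B} {C} {D} {E} {F}
E-F (5): add. Components now {A,G} {B} {C} {D} {E,F}
B-E (6): add. Components now {A,G} {B,E,F} {C} {D}
A-C (7): add. Components now {A,C,G} {B,E,F} {D}
B-F (9): skip — B and F already connected.
C-D (10): add. Components now {A,C,D,G} {B,E,F}
F-G (10): add. Components now {A,B,C,D,E,F,G}
The 2nd edge added is E-F.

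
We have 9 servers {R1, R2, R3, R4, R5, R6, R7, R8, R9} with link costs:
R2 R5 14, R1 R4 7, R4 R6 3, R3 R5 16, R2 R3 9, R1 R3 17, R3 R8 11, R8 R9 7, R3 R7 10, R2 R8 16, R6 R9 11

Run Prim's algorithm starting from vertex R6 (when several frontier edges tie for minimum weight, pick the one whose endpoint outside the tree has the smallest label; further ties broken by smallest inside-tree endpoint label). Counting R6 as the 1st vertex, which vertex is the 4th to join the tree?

R9

Grow the tree from R6 using Prim:
Step 1: cheapest edge leaving the tree is R4 R6 (3); add R4.
Step 2: cheapest edge leaving the tree is R1 R4 (7); add R1.
Step 3: cheapest edge leaving the tree is R6 R9 (11); add R9.
Step 4: cheapest edge leaving the tree is R8 R9 (7); add R8.
Step 5: cheapest edge leaving the tree is R3 R8 (11); add R3.
Step 6: cheapest edge leaving the tree is R2 R3 (9); add R2.
Step 7: cheapest edge leaving the tree is R3 R7 (10); add R7.
Step 8: cheapest edge leaving the tree is R2 R5 (14); add R5.
Vertex order: R6, R4, R1, R9, R8, R3, R2, R7, R5. The 4th vertex is R9.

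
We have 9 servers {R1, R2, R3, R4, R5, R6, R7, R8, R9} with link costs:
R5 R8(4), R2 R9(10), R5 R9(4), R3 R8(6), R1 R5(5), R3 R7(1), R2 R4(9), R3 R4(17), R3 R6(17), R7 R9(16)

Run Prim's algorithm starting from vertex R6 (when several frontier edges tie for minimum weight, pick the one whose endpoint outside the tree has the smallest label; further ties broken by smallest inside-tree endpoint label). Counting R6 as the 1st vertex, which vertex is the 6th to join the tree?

Prim, starting at R6.
Step 1: frontier [R3 R6 17] → take R3 R6 (17); add R3.
Step 2: frontier [R3 R7 1, R3 R8 6, R3 R4 17] → take R3 R7 (1); add R7.
Step 3: frontier [R3 R8 6, R3 R4 17, R7 R9 16] → take R3 R8 (6); add R8.
Step 4: frontier [R3 R4 17, R7 R9 16, R5 R8 4] → take R5 R8 (4); add R5.
Step 5: frontier [R3 R4 17, R5 R9 4, R1 R5 5, R7 R9 16] → take R5 R9 (4); add R9.
Step 6: frontier [R3 R4 17, R1 R5 5, R2 R9 10] → take R1 R5 (5); add R1.
Step 7: frontier [R3 R4 17, R2 R9 10] → take R2 R9 (10); add R2.
Step 8: frontier [R2 R4 9, R3 R4 17] → take R2 R4 (9); add R4.
Vertex order: R6, R3, R7, R8, R5, R9, R1, R2, R4. The 6th vertex is R9.

R9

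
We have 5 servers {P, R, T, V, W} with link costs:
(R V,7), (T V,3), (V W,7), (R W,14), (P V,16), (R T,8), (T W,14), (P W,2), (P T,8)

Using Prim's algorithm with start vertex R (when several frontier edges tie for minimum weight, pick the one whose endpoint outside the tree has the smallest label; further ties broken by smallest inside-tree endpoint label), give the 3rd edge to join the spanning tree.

Grow the tree from R using Prim:
Step 1: frontier [R V 7, R T 8, R W 14] → take R V (7); add V.
Step 2: frontier [R T 8, R W 14, T V 3, V W 7, P V 16] → take T V (3); add T.
Step 3: frontier [R W 14, P T 8, T W 14, V W 7, P V 16] → take V W (7); add W.
Step 4: frontier [P T 8, P V 16, P W 2] → take P W (2); add P.
The 3rd edge added is V W.

V-W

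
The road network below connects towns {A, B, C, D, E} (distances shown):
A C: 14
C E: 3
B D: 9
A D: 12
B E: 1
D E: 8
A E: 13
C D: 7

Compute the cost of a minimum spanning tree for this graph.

23

Kruskal's algorithm — process edges by increasing weight (ties by edge label):
B E (1): add — endpoints in different components.
C E (3): add — endpoints in different components.
C D (7): add — endpoints in different components.
D E (8): skip — D and E already connected.
B D (9): skip — B and D already connected.
A D (12): add — endpoints in different components.
MST edges: B E, C E, C D, A D; total weight 1+3+7+12 = 23.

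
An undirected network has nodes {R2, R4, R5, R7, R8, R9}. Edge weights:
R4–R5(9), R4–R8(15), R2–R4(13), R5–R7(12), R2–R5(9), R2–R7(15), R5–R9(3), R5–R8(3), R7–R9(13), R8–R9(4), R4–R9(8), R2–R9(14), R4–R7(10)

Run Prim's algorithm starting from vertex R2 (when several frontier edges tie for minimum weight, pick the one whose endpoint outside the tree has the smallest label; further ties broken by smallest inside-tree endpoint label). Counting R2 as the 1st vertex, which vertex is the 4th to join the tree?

Prim, starting at R2.
Step 1: cheapest edge leaving the tree is R2–R5 (9); add R5.
Step 2: cheapest edge leaving the tree is R5–R8 (3); add R8.
Step 3: cheapest edge leaving the tree is R5–R9 (3); add R9.
Step 4: cheapest edge leaving the tree is R4–R9 (8); add R4.
Step 5: cheapest edge leaving the tree is R4–R7 (10); add R7.
Vertex order: R2, R5, R8, R9, R4, R7. The 4th vertex is R9.

R9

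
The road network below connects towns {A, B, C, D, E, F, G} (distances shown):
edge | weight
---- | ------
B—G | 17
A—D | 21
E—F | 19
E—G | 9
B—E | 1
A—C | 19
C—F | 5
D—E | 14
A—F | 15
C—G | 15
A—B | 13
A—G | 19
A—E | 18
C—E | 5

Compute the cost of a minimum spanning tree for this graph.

Kruskal's algorithm — process edges by increasing weight (ties by edge label):
B—E (1): add — endpoints in different components.
C—E (5): add — endpoints in different components.
C—F (5): add — endpoints in different components.
E—G (9): add — endpoints in different components.
A—B (13): add — endpoints in different components.
D—E (14): add — endpoints in different components.
MST edges: B—E, C—E, C—F, E—G, A—B, D—E; total weight 1+5+5+9+13+14 = 47.

47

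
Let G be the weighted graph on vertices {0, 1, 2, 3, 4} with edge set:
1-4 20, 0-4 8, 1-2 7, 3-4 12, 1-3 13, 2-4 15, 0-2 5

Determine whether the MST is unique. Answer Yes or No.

Kruskal's algorithm — process edges by increasing weight (ties by edge label):
0-2 (5): add — endpoints in different components.
1-2 (7): add — endpoints in different components.
0-4 (8): add — endpoints in different components.
3-4 (12): add — endpoints in different components.
Every non-tree edge has weight strictly greater than the heaviest edge on the tree path between its endpoints, so the MST is unique.

Yes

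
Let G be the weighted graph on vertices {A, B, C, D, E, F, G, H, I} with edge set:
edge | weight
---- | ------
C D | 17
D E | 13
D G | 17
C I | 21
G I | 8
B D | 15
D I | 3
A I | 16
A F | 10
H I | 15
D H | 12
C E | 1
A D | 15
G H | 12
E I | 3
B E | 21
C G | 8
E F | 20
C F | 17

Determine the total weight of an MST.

67

Kruskal: consider edges lightest-first.
C E (1): add — endpoints in different components.
D I (3): add — endpoints in different components.
E I (3): add — endpoints in different components.
C G (8): add — endpoints in different components.
G I (8): skip — G and I already connected.
A F (10): add — endpoints in different components.
D H (12): add — endpoints in different components.
G H (12): skip — G and H already connected.
D E (13): skip — D and E already connected.
A D (15): add — endpoints in different components.
B D (15): add — endpoints in different components.
MST edges: C E, D I, E I, C G, A F, D H, A D, B D; total weight 1+3+3+8+10+12+15+15 = 67.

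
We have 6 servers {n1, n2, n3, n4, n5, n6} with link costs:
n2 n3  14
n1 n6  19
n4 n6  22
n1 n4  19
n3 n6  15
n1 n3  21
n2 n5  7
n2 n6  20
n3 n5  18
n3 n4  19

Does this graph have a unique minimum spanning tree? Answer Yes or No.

No

Kruskal: consider edges lightest-first.
n2 n5 (7): add — endpoints in different components.
n2 n3 (14): add — endpoints in different components.
n3 n6 (15): add — endpoints in different components.
n3 n5 (18): skip — n3 and n5 already connected.
n1 n4 (19): add — endpoints in different components.
n1 n6 (19): add — endpoints in different components.
Non-tree edge n3 n4 has weight 19, equal to the heaviest edge on its tree cycle — swapping gives another MST of the same weight. Not unique.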